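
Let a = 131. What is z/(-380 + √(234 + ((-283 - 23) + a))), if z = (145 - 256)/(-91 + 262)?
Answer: 740/433023 + 37*√59/8227437 ≈ 0.0017435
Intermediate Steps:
z = -37/57 (z = -111/171 = -111*1/171 = -37/57 ≈ -0.64912)
z/(-380 + √(234 + ((-283 - 23) + a))) = -37/57/(-380 + √(234 + ((-283 - 23) + 131))) = -37/57/(-380 + √(234 + (-306 + 131))) = -37/57/(-380 + √(234 - 175)) = -37/57/(-380 + √59) = -37/(57*(-380 + √59))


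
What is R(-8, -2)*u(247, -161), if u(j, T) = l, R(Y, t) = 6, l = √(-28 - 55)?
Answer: 6*I*√83 ≈ 54.663*I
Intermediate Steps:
l = I*√83 (l = √(-83) = I*√83 ≈ 9.1104*I)
u(j, T) = I*√83
R(-8, -2)*u(247, -161) = 6*(I*√83) = 6*I*√83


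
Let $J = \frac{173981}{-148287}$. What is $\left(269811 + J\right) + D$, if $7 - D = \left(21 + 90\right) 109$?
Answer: $\frac{38216203372}{148287} \approx 2.5772 \cdot 10^{5}$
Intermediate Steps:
$J = - \frac{173981}{148287}$ ($J = 173981 \left(- \frac{1}{148287}\right) = - \frac{173981}{148287} \approx -1.1733$)
$D = -12092$ ($D = 7 - \left(21 + 90\right) 109 = 7 - 111 \cdot 109 = 7 - 12099 = -12092$)
$\left(269811 + J\right) + D = \left(269811 - \frac{173981}{148287}\right) - 12092 = \frac{40009289776}{148287} - 12092 = \frac{38216203372}{148287}$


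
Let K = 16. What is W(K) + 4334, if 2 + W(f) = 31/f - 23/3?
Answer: 207661/48 ≈ 4326.3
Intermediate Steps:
W(f) = -29/3 + 31/f (W(f) = -2 + (31/f - 23/3) = -2 + (-23/3 + 31/f) = -29/3 + 31/f)
W(K) + 4334 = (-29/3 + 31/16) + 4334 = -371/48 + 4334 = 207661/48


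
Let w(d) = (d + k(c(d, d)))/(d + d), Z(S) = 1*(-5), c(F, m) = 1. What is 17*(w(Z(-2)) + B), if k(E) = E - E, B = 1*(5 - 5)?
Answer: 17/2 ≈ 8.5000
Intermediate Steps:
B = 0 (B = 1*0 = 0)
k(E) = 0
Z(S) = -5
w(d) = ½ (w(d) = (d + 0)/(d + d) = d/((2*d)) = d*(1/(2*d)) = ½)
17*(w(Z(-2)) + B) = 17*(½ + 0) = 17*(½) = 17/2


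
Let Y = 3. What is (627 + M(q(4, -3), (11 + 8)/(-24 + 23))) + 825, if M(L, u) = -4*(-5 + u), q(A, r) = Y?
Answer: 1548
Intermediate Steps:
q(A, r) = 3
M(L, u) = 20 - 4*u
(627 + M(q(4, -3), (11 + 8)/(-24 + 23))) + 825 = (627 + (20 - 4*(11 + 8)/(-24 + 23))) + 825 = (627 + (20 - 76/(-1))) + 825 = (627 + (20 - 76*(-1))) + 825 = (627 + (20 - 4*(-19))) + 825 = (627 + (20 + 76)) + 825 = (627 + 96) + 825 = 723 + 825 = 1548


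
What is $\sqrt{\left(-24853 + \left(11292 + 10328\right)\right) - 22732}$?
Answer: $3 i \sqrt{2885} \approx 161.14 i$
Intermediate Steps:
$\sqrt{\left(-24853 + \left(11292 + 10328\right)\right) - 22732} = \sqrt{\left(-24853 + 21620\right) - 22732} = \sqrt{-3233 - 22732} = \sqrt{-25965} = 3 i \sqrt{2885}$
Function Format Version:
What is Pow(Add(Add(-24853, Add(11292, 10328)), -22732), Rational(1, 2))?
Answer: Mul(3, I, Pow(2885, Rational(1, 2))) ≈ Mul(161.14, I)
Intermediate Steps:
Pow(Add(Add(-24853, Add(11292, 10328)), -22732), Rational(1, 2)) = Pow(Add(Add(-24853, 21620), -22732), Rational(1, 2)) = Pow(Add(-3233, -22732), Rational(1, 2)) = Pow(-25965, Rational(1, 2)) = Mul(3, I, Pow(2885, Rational(1, 2)))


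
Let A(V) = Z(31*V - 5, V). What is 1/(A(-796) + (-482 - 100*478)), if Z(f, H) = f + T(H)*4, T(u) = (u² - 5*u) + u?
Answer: 1/2474237 ≈ 4.0416e-7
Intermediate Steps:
T(u) = u² - 4*u
Z(f, H) = f + 4*H*(-4 + H) (Z(f, H) = f + (H*(-4 + H))*4 = f + 4*H*(-4 + H))
A(V) = -5 + 31*V + 4*V*(-4 + V) (A(V) = (31*V - 5) + 4*V*(-4 + V) = (-5 + 31*V) + 4*V*(-4 + V) = -5 + 31*V + 4*V*(-4 + V))
1/(A(-796) + (-482 - 100*478)) = 1/((-5 + 4*(-796)² + 15*(-796)) + (-482 - 100*478)) = 1/((-5 + 4*633616 - 11940) + (-482 - 47800)) = 1/((-5 + 2534464 - 11940) - 48282) = 1/(2522519 - 48282) = 1/2474237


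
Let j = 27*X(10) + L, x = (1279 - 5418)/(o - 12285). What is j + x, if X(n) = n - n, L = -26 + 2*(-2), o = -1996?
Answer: -424291/14281 ≈ -29.710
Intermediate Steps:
L = -30 (L = -26 - 4 = -30)
X(n) = 0
x = 4139/14281 (x = (1279 - 5418)/(-1996 - 12285) = -4139/(-14281) = -4139*(-1/14281) = 4139/14281 ≈ 0.28983)
j = -30 (j = 27*0 - 30 = 0 - 30 = -30)
j + x = -30 + 4139/14281 = -424291/14281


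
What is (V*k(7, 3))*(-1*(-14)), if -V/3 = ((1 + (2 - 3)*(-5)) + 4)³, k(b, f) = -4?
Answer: 168000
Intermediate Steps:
V = -3000 (V = -3*((1 + (2 - 3)*(-5)) + 4)³ = -3*((1 - 1*(-5)) + 4)³ = -3*((1 + 5) + 4)³ = -3*(6 + 4)³ = -3*10³ = -3*1000 = -3000)
(V*k(7, 3))*(-1*(-14)) = (-3000*(-4))*(-1*(-14)) = 12000*14 = 168000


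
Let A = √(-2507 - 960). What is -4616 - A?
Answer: -4616 - I*√3467 ≈ -4616.0 - 58.881*I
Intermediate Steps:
A = I*√3467 (A = √(-3467) = I*√3467 ≈ 58.881*I)
-4616 - A = -4616 - I*√3467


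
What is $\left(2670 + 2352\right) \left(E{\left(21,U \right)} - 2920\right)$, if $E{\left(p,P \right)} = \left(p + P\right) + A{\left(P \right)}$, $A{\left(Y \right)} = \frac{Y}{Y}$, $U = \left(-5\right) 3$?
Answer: $-14629086$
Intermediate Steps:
$U = -15$
$A{\left(Y \right)} = 1$
$E{\left(p,P \right)} = 1 + P + p$ ($E{\left(p,P \right)} = \left(p + P\right) + 1 = \left(P + p\right) + 1 = 1 + P + p$)
$\left(2670 + 2352\right) \left(E{\left(21,U \right)} - 2920\right) = \left(2670 + 2352\right) \left(\left(1 - 15 + 21\right) - 2920\right) = 5022 \left(7 - 2920\right) = 5022 \left(-2913\right) = -14629086$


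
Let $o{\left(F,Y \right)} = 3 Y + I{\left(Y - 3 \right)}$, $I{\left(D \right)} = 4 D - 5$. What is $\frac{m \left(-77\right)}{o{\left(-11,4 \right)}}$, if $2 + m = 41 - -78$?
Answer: $-819$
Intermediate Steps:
$m = 117$ ($m = -2 + \left(41 - -78\right) = -2 + \left(41 + 78\right) = -2 + 119 = 117$)
$I{\left(D \right)} = -5 + 4 D$
$o{\left(F,Y \right)} = -17 + 7 Y$ ($o{\left(F,Y \right)} = 3 Y + \left(-5 + 4 \left(Y - 3\right)\right) = 3 Y + \left(-5 + 4 \left(-3 + Y\right)\right) = 3 Y + \left(-5 + \left(-12 + 4 Y\right)\right) = 3 Y + \left(-17 + 4 Y\right) = -17 + 7 Y$)
$\frac{m \left(-77\right)}{o{\left(-11,4 \right)}} = \frac{117 \left(-77\right)}{-17 + 7 \cdot 4} = - \frac{9009}{-17 + 28} = - \frac{9009}{11} = \left(-9009\right) \frac{1}{11} = -819$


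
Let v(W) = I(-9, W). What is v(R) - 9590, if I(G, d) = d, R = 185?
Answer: -9405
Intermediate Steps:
v(W) = W
v(R) - 9590 = 185 - 9590 = -9405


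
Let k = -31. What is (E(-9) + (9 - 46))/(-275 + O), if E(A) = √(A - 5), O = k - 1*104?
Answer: 37/410 - I*√14/410 ≈ 0.090244 - 0.009126*I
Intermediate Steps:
O = -135 (O = -31 - 1*104 = -31 - 104 = -135)
E(A) = √(-5 + A)
(E(-9) + (9 - 46))/(-275 + O) = (√(-5 - 9) + (9 - 46))/(-275 - 135) = (√(-14) - 37)/(-410) = (I*√14 - 37)*(-1/410) = (-37 + I*√14)*(-1/410) = 37/410 - I*√14/410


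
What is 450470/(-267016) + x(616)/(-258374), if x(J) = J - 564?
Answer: -29100905153/17247497996 ≈ -1.6873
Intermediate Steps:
x(J) = -564 + J
450470/(-267016) + x(616)/(-258374) = 450470/(-267016) + (-564 + 616)/(-258374) = 450470*(-1/267016) + 52*(-1/258374) = -225235/133508 - 26/129187 = -29100905153/17247497996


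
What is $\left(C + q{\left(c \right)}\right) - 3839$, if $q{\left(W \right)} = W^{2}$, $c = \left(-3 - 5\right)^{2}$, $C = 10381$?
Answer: $10638$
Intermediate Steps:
$c = 64$ ($c = \left(-8\right)^{2} = 64$)
$\left(C + q{\left(c \right)}\right) - 3839 = \left(10381 + 64^{2}\right) - 3839 = \left(10381 + 4096\right) - 3839 = 14477 - 3839 = 10638$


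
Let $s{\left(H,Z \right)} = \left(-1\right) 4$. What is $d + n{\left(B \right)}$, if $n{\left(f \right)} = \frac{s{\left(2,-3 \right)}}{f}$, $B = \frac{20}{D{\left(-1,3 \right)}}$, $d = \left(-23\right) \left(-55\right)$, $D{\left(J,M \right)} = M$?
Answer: $\frac{6322}{5} \approx 1264.4$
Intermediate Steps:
$d = 1265$
$s{\left(H,Z \right)} = -4$
$B = \frac{20}{3} \approx 6.6667$
$n{\left(f \right)} = - \frac{4}{f}$
$d + n{\left(B \right)} = 1265 - \frac{4}{\frac{20}{3}} = 1265 - \frac{3}{5} = \frac{6322}{5}$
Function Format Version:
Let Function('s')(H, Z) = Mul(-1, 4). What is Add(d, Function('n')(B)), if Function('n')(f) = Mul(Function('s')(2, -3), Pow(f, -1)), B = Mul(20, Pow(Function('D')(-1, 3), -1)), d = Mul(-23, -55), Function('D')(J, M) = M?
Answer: Rational(6322, 5) ≈ 1264.4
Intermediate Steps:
d = 1265
Function('s')(H, Z) = -4
B = Rational(20, 3) (B = Mul(20, Pow(3, -1)) = Mul(20, Rational(1, 3)) = Rational(20, 3) ≈ 6.6667)
Function('n')(f) = Mul(-4, Pow(f, -1))
Add(d, Function('n')(B)) = Add(1265, Mul(-4, Pow(Rational(20, 3), -1))) = Add(1265, Mul(-4, Rational(3, 20))) = Add(1265, Rational(-3, 5)) = Rational(6322, 5)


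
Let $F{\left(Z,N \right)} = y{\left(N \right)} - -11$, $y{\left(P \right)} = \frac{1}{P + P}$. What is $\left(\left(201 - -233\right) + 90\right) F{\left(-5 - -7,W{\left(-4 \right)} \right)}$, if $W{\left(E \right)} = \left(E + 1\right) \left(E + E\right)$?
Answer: $\frac{69299}{12} \approx 5774.9$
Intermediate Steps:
$y{\left(P \right)} = \frac{1}{2 P}$
$W{\left(E \right)} = 2 E \left(1 + E\right)$ ($W{\left(E \right)} = \left(1 + E\right) 2 E = 2 E \left(1 + E\right)$)
$F{\left(Z,N \right)} = 11 + \frac{1}{2 N}$ ($F{\left(Z,N \right)} = \frac{1}{2 N} - -11 = \frac{1}{2 N} + 11 = 11 + \frac{1}{2 N}$)
$\left(\left(201 - -233\right) + 90\right) F{\left(-5 - -7,W{\left(-4 \right)} \right)} = \left(\left(201 - -233\right) + 90\right) \left(11 + \frac{1}{2 \cdot 2 \left(-4\right) \left(1 - 4\right)}\right) = \left(\left(201 + 233\right) + 90\right) \left(11 + \frac{1}{2 \cdot 2 \left(-4\right) \left(-3\right)}\right) = \left(434 + 90\right) \left(11 + \frac{1}{2 \cdot 24}\right) = 524 \left(11 + \frac{1}{2} \cdot \frac{1}{24}\right) = 524 \left(11 + \frac{1}{48}\right) = 524 \cdot \frac{529}{48} = \frac{69299}{12}$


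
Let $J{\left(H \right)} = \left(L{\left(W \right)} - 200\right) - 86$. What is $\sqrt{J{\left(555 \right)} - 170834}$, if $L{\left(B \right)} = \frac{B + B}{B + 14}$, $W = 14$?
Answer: $i \sqrt{171119} \approx 413.67 i$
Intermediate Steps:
$L{\left(B \right)} = \frac{2 B}{14 + B}$
$J{\left(H \right)} = -285$ ($J{\left(H \right)} = \left(2 \cdot 14 \frac{1}{14 + 14} - 200\right) - 86 = \left(2 \cdot 14 \cdot \frac{1}{28} - 200\right) - 86 = \left(1 - 200\right) - 86 = -199 - 86 = -285$)
$\sqrt{J{\left(555 \right)} - 170834} = \sqrt{-285 - 170834} = \sqrt{-171119} = i \sqrt{171119}$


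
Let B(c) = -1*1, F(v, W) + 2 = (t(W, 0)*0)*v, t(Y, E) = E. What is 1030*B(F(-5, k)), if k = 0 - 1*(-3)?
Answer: -1030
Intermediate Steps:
k = 3 (k = 0 + 3 = 3)
F(v, W) = -2 (F(v, W) = -2 + (0*0)*v = -2 + 0*v = -2 + 0 = -2)
B(c) = -1
1030*B(F(-5, k)) = 1030*(-1) = -1030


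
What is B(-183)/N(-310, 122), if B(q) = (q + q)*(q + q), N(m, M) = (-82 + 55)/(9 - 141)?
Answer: 654896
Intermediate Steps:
N(m, M) = 9/44 (N(m, M) = -27/(-132) = -27*(-1/132) = 9/44)
B(q) = 4*q² (B(q) = (2*q)*(2*q) = 4*q²)
B(-183)/N(-310, 122) = (4*(-183)²)/(9/44) = (4*33489)*(44/9) = 133956*(44/9) = 654896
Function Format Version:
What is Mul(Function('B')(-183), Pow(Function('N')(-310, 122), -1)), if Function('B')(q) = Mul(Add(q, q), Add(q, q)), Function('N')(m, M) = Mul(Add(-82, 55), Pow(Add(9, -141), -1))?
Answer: 654896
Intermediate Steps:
Function('N')(m, M) = Rational(9, 44) (Function('N')(m, M) = Mul(-27, Pow(-132, -1)) = Mul(-27, Rational(-1, 132)) = Rational(9, 44))
Function('B')(q) = Mul(4, Pow(q, 2)) (Function('B')(q) = Mul(Mul(2, q), Mul(2, q)) = Mul(4, Pow(q, 2)))
Mul(Function('B')(-183), Pow(Function('N')(-310, 122), -1)) = Mul(Mul(4, Pow(-183, 2)), Pow(Rational(9, 44), -1)) = Mul(Mul(4, 33489), Rational(44, 9)) = Mul(133956, Rational(44, 9)) = 654896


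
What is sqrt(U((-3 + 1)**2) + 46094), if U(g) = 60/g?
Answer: 7*sqrt(941) ≈ 214.73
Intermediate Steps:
sqrt(U((-3 + 1)**2) + 46094) = sqrt(60/((-3 + 1)**2) + 46094) = sqrt(60/((-2)**2) + 46094) = sqrt(60/4 + 46094) = sqrt(60*(1/4) + 46094) = sqrt(15 + 46094) = sqrt(46109) = 7*sqrt(941)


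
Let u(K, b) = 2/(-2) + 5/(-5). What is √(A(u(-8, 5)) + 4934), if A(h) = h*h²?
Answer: √4926 ≈ 70.185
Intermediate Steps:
u(K, b) = -2 (u(K, b) = 2*(-½) + 5*(-⅕) = -1 - 1 = -2)
A(h) = h³
√(A(u(-8, 5)) + 4934) = √((-2)³ + 4934) = √(-8 + 4934) = √4926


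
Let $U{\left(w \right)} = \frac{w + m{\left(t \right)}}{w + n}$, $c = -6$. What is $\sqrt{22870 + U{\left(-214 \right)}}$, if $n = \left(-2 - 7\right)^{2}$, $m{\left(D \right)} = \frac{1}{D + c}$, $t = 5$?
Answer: $\frac{5 \sqrt{16183041}}{133} \approx 151.23$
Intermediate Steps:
$m{\left(D \right)} = \frac{1}{-6 + D}$ ($m{\left(D \right)} = \frac{1}{D - 6} = \frac{1}{-6 + D}$)
$n = 81$ ($n = \left(-9\right)^{2} = 81$)
$U{\left(w \right)} = \frac{-1 + w}{81 + w}$ ($U{\left(w \right)} = \frac{w + \frac{1}{-6 + 5}}{w + 81} = \frac{w + \frac{1}{-1}}{81 + w} = \frac{w - 1}{81 + w} = \frac{-1 + w}{81 + w}$)
$\sqrt{22870 + U{\left(-214 \right)}} = \sqrt{22870 + \frac{-1 - 214}{81 - 214}} = \sqrt{22870 + \frac{1}{-133} \left(-215\right)} = \sqrt{22870 - - \frac{215}{133}} = \sqrt{22870 + \frac{215}{133}} = \sqrt{\frac{3041925}{133}} = \frac{5 \sqrt{16183041}}{133}$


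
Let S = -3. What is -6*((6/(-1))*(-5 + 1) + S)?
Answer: -126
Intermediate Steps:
-6*((6/(-1))*(-5 + 1) + S) = -6*((6/(-1))*(-5 + 1) - 3) = -6*((6*(-1))*(-4) - 3) = -6*(-6*(-4) - 3) = -6*(24 - 3) = -6*21 = -126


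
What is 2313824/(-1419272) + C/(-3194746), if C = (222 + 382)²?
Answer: -494365818916/283388346557 ≈ -1.7445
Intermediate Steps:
C = 364816 (C = 604² = 364816)
2313824/(-1419272) + C/(-3194746) = 2313824/(-1419272) + 364816/(-3194746) = 2313824*(-1/1419272) + 364816*(-1/3194746) = -289228/177409 - 182408/1597373 = -494365818916/283388346557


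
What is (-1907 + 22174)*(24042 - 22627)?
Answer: 28677805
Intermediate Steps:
(-1907 + 22174)*(24042 - 22627) = 20267*1415 = 28677805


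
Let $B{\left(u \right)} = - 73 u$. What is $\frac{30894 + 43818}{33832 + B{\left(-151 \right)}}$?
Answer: $\frac{74712}{44855} \approx 1.6656$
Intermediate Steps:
$\frac{30894 + 43818}{33832 + B{\left(-151 \right)}} = \frac{30894 + 43818}{33832 - -11023} = \frac{74712}{33832 + 11023} = \frac{74712}{44855}$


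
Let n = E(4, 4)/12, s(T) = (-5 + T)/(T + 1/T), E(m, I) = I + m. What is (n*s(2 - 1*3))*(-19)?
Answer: -38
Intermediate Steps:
s(T) = (-5 + T)/(T + 1/T)
n = 2/3 (n = (4 + 4)/12 = 8*(1/12) = 2/3 ≈ 0.66667)
(n*s(2 - 1*3))*(-19) = (2*((2 - 1*3)*(-5 + (2 - 1*3))/(1 + (2 - 1*3)**2))/3)*(-19) = (2*((2 - 3)*(-5 + (2 - 3))/(1 + (2 - 3)**2))/3)*(-19) = (2*(-(-5 - 1)/(1 + (-1)**2))/3)*(-19) = (2*(-1*(-6)/(1 + 1))/3)*(-19) = (2*(-1*(-6)/2)/3)*(-19) = (2*(-1*1/2*(-6))/3)*(-19) = ((2/3)*3)*(-19) = 2*(-19) = -38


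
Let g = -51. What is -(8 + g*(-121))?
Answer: -6179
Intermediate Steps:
-(8 + g*(-121)) = -(8 - 51*(-121)) = -(8 + 6171) = -1*6179 = -6179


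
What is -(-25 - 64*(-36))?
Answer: -2279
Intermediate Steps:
-(-25 - 64*(-36)) = -(-25 + 2304) = -1*2279 = -2279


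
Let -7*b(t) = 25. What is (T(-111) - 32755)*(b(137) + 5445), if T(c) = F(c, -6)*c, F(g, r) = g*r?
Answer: -4063479290/7 ≈ -5.8050e+8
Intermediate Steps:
b(t) = -25/7 (b(t) = -1/7*25 = -25/7)
T(c) = -6*c**2 (T(c) = (c*(-6))*c = (-6*c)*c = -6*c**2)
(T(-111) - 32755)*(b(137) + 5445) = (-6*(-111)**2 - 32755)*(-25/7 + 5445) = (-6*12321 - 32755)*(38090/7) = (-73926 - 32755)*(38090/7) = -106681*38090/7 = -4063479290/7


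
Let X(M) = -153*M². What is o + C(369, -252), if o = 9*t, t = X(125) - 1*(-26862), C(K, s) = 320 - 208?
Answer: -21273755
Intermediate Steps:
C(K, s) = 112
t = -2363763 (t = -153*125² - 1*(-26862) = -153*15625 + 26862 = -2390625 + 26862 = -2363763)
o = -21273867 (o = 9*(-2363763) = -21273867)
o + C(369, -252) = -21273867 + 112 = -21273755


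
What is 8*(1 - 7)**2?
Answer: 288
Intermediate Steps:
8*(1 - 7)**2 = 8*(-6)**2 = 8*36 = 288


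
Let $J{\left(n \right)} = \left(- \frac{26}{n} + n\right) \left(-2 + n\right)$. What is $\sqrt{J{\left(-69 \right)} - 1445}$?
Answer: $\frac{8 \sqrt{254955}}{69} \approx 58.543$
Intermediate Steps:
$J{\left(n \right)} = \left(-2 + n\right) \left(n - \frac{26}{n}\right)$ ($J{\left(n \right)} = \left(n - \frac{26}{n}\right) \left(-2 + n\right) = \left(-2 + n\right) \left(n - \frac{26}{n}\right)$)
$\sqrt{J{\left(-69 \right)} - 1445} = \sqrt{\left(-26 + \left(-69\right)^{2} - -138 + \frac{52}{-69}\right) - 1445} = \sqrt{\left(-26 + 4761 + 138 + 52 \left(- \frac{1}{69}\right)\right) - 1445} = \sqrt{\left(-26 + 4761 + 138 - \frac{52}{69}\right) - 1445} = \sqrt{\frac{336185}{69} - 1445} = \sqrt{\frac{236480}{69}} = \frac{8 \sqrt{254955}}{69}$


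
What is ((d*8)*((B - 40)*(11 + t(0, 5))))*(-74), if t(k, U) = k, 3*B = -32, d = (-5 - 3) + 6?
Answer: -1979648/3 ≈ -6.5988e+5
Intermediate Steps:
d = -2 (d = -8 + 6 = -2)
B = -32/3 (B = (⅓)*(-32) = -32/3 ≈ -10.667)
((d*8)*((B - 40)*(11 + t(0, 5))))*(-74) = ((-2*8)*((-32/3 - 40)*(11 + 0)))*(-74) = -(-2432)*11/3*(-74) = -16*(-1672/3)*(-74) = (26752/3)*(-74) = -1979648/3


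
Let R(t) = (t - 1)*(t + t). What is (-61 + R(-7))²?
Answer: 2601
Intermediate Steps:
R(t) = 2*t*(-1 + t) (R(t) = (-1 + t)*(2*t) = 2*t*(-1 + t))
(-61 + R(-7))² = (-61 + 2*(-7)*(-1 - 7))² = (-61 + 2*(-7)*(-8))² = (-61 + 112)² = 51² = 2601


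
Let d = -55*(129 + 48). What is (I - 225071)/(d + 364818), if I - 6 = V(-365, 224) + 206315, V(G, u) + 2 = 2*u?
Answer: -18304/355083 ≈ -0.051548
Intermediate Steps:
d = -9735 (d = -55*177 = -9735)
V(G, u) = -2 + 2*u
I = 206767 (I = 6 + ((-2 + 2*224) + 206315) = 6 + ((-2 + 448) + 206315) = 6 + (446 + 206315) = 6 + 206761 = 206767)
(I - 225071)/(d + 364818) = (206767 - 225071)/(-9735 + 364818) = -18304/355083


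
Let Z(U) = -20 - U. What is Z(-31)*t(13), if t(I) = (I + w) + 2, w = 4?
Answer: 209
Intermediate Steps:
t(I) = 6 + I (t(I) = (I + 4) + 2 = (4 + I) + 2 = 6 + I)
Z(-31)*t(13) = (-20 - 1*(-31))*(6 + 13) = (-20 + 31)*19 = 11*19 = 209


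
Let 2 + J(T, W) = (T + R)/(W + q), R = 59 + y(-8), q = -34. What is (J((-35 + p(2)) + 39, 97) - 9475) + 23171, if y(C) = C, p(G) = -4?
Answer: 287591/21 ≈ 13695.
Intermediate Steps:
R = 51 (R = 59 - 8 = 51)
J(T, W) = -2 + (51 + T)/(-34 + W) (J(T, W) = -2 + (T + 51)/(W - 34) = -2 + (51 + T)/(-34 + W))
(J((-35 + p(2)) + 39, 97) - 9475) + 23171 = ((119 + ((-35 - 4) + 39) - 2*97)/(-34 + 97) - 9475) + 23171 = ((119 + (-39 + 39) - 194)/63 - 9475) + 23171 = ((119 + 0 - 194)/63 - 9475) + 23171 = ((1/63)*(-75) - 9475) + 23171 = (-25/21 - 9475) + 23171 = -199000/21 + 23171 = 287591/21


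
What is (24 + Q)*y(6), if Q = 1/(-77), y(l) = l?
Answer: 11082/77 ≈ 143.92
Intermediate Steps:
Q = -1/77 ≈ -0.012987
(24 + Q)*y(6) = (24 - 1/77)*6 = (1847/77)*6 = 11082/77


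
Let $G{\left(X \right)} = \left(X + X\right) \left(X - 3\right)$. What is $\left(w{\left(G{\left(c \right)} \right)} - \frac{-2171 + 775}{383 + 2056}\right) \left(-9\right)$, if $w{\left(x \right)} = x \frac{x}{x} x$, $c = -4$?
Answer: $- \frac{7650100}{271} \approx -28229.0$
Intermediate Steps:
$G{\left(X \right)} = 2 X \left(-3 + X\right)$
$w{\left(x \right)} = x^{2}$ ($w{\left(x \right)} = x 1 x = x x = x^{2}$)
$\left(w{\left(G{\left(c \right)} \right)} - \frac{-2171 + 775}{383 + 2056}\right) \left(-9\right) = \left(\left(2 \left(-4\right) \left(-3 - 4\right)\right)^{2} - \frac{-2171 + 775}{383 + 2056}\right) \left(-9\right) = \left(\left(2 \left(-4\right) \left(-7\right)\right)^{2} - - \frac{1396}{2439}\right) \left(-9\right) = \left(56^{2} - \left(-1396\right) \frac{1}{2439}\right) \left(-9\right) = \left(3136 - - \frac{1396}{2439}\right) \left(-9\right) = \left(3136 + \frac{1396}{2439}\right) \left(-9\right) = \frac{7650100}{2439} \left(-9\right) = - \frac{7650100}{271}$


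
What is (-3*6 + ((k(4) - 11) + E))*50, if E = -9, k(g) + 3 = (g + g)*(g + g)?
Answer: 1150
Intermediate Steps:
k(g) = -3 + 4*g**2 (k(g) = -3 + (g + g)*(g + g) = -3 + (2*g)*(2*g) = -3 + 4*g**2)
(-3*6 + ((k(4) - 11) + E))*50 = (-3*6 + (((-3 + 4*4**2) - 11) - 9))*50 = (-18 + (((-3 + 4*16) - 11) - 9))*50 = (-18 + (((-3 + 64) - 11) - 9))*50 = (-18 + ((61 - 11) - 9))*50 = (-18 + (50 - 9))*50 = (-18 + 41)*50 = 23*50 = 1150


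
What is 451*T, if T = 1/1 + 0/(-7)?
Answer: 451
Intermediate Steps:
T = 1 (T = 1*1 + 0*(-⅐) = 1 + 0 = 1)
451*T = 451*1 = 451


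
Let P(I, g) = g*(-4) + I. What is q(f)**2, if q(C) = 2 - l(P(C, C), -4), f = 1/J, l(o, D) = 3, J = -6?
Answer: 1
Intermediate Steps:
P(I, g) = I - 4*g (P(I, g) = -4*g + I = I - 4*g)
f = -1/6 (f = 1/(-6) = -1/6 ≈ -0.16667)
q(C) = -1 (q(C) = 2 - 1*3 = 2 - 3 = -1)
q(f)**2 = (-1)**2 = 1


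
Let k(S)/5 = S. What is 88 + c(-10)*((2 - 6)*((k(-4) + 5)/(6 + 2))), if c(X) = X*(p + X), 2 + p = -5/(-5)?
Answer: 913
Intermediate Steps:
k(S) = 5*S
p = -1 (p = -2 - 5/(-5) = -2 - 5*(-1/5) = -2 + 1 = -1)
c(X) = X*(-1 + X)
88 + c(-10)*((2 - 6)*((k(-4) + 5)/(6 + 2))) = 88 + (-10*(-1 - 10))*((2 - 6)*((5*(-4) + 5)/(6 + 2))) = 88 + (-10*(-11))*(-4*(-20 + 5)/8) = 88 + 110*(-(-60)/8) = 88 + 110*(-4*(-15/8)) = 88 + 110*(15/2) = 88 + 825 = 913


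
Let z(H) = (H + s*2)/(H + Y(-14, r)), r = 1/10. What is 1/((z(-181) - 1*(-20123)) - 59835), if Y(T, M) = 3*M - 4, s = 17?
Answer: -1847/73346594 ≈ -2.5182e-5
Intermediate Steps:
r = 1/10 ≈ 0.10000
Y(T, M) = -4 + 3*M
z(H) = (34 + H)/(-37/10 + H) (z(H) = (H + 17*2)/(H + (-4 + 3*(1/10))) = (H + 34)/(H + (-4 + 3/10)) = (34 + H)/(H - 37/10) = (34 + H)/(-37/10 + H))
1/((z(-181) - 1*(-20123)) - 59835) = 1/((10*(34 - 181)/(-37 + 10*(-181)) - 1*(-20123)) - 59835) = 1/((10*(-147)/(-37 - 1810) + 20123) - 59835) = 1/((10*(-147)/(-1847) + 20123) - 59835) = 1/((10*(-1/1847)*(-147) + 20123) - 59835) = 1/((1470/1847 + 20123) - 59835) = 1/(37168651/1847 - 59835) = 1/(-73346594/1847) = -1847/73346594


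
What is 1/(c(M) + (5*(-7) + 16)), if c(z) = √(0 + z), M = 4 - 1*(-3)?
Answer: -19/354 - √7/354 ≈ -0.061146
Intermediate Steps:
M = 7 (M = 4 + 3 = 7)
c(z) = √z
1/(c(M) + (5*(-7) + 16)) = 1/(√7 + (5*(-7) + 16)) = 1/(√7 + (-35 + 16)) = 1/(√7 - 19) = 1/(-19 + √7)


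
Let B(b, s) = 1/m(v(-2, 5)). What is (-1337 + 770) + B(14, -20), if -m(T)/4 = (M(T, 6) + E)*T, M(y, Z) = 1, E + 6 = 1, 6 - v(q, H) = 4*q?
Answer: -127007/224 ≈ -567.00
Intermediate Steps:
v(q, H) = 6 - 4*q
E = -5 (E = -6 + 1 = -5)
m(T) = 16*T (m(T) = -4*(1 - 5)*T = -(-16)*T = 16*T)
B(b, s) = 1/224 (B(b, s) = 1/(16*(6 - 4*(-2))) = 1/(16*(6 + 8)) = 1/(16*14) = 1/224)
(-1337 + 770) + B(14, -20) = (-1337 + 770) + 1/224 = -567 + 1/224 = -127007/224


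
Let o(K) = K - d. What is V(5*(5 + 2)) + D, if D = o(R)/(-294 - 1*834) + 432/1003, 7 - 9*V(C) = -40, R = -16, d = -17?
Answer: 19183895/3394152 ≈ 5.6520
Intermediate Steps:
V(C) = 47/9 (V(C) = 7/9 - 1/9*(-40) = 7/9 + 40/9 = 47/9)
o(K) = 17 + K (o(K) = K - 1*(-17) = K + 17 = 17 + K)
D = 486293/1131384 (D = (17 - 16)/(-294 - 1*834) + 432/1003 = 1/(-294 - 834) + 432*(1/1003) = 1/(-1128) + 432/1003 = 1*(-1/1128) + 432/1003 = -1/1128 + 432/1003 = 486293/1131384 ≈ 0.42982)
V(5*(5 + 2)) + D = 47/9 + 486293/1131384 = 19183895/3394152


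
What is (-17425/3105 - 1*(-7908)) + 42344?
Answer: 31203007/621 ≈ 50246.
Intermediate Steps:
(-17425/3105 - 1*(-7908)) + 42344 = (-17425*1/3105 + 7908) + 42344 = (-3485/621 + 7908) + 42344 = 4907383/621 + 42344 = 31203007/621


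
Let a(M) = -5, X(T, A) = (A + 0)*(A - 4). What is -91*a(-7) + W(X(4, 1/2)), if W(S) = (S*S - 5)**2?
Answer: 117441/256 ≈ 458.75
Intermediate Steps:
X(T, A) = A*(-4 + A)
W(S) = (-5 + S**2)**2 (W(S) = (S**2 - 5)**2 = (-5 + S**2)**2)
-91*a(-7) + W(X(4, 1/2)) = -91*(-5) + (-5 + ((-4 + 1/2)/2)**2)**2 = 455 + (-5 + ((-4 + 1/2)/2)**2)**2 = 455 + (-5 + ((1/2)*(-7/2))**2)**2 = 455 + (-5 + (-7/4)**2)**2 = 455 + (-5 + 49/16)**2 = 455 + (-31/16)**2 = 455 + 961/256 = 117441/256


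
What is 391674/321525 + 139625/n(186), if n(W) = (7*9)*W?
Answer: 5498062673/418625550 ≈ 13.134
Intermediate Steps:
n(W) = 63*W
391674/321525 + 139625/n(186) = 391674/321525 + 139625/((63*186)) = 391674*(1/321525) + 139625/11718 = 130558/107175 + 139625*(1/11718) = 130558/107175 + 139625/11718 = 5498062673/418625550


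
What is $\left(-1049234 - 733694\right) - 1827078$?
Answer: $-3610006$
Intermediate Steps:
$\left(-1049234 - 733694\right) - 1827078 = -1782928 - 1827078 = -3610006$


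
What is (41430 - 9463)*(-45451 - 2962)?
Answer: -1547618371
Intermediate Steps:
(41430 - 9463)*(-45451 - 2962) = 31967*(-48413) = -1547618371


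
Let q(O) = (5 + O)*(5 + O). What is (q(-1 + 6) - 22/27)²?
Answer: 7171684/729 ≈ 9837.7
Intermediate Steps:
q(O) = (5 + O)²
(q(-1 + 6) - 22/27)² = ((5 + (-1 + 6))² - 22/27)² = ((5 + 5)² - 22*1/27)² = (10² - 22/27)² = (100 - 22/27)² = (2678/27)² = 7171684/729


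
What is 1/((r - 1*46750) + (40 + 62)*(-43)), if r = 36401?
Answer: -1/14735 ≈ -6.7866e-5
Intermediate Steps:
1/((r - 1*46750) + (40 + 62)*(-43)) = 1/((36401 - 1*46750) + (40 + 62)*(-43)) = 1/((36401 - 46750) + 102*(-43)) = 1/(-10349 - 4386) = 1/(-14735) = -1/14735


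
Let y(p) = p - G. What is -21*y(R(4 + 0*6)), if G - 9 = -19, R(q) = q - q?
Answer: -210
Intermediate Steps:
R(q) = 0
G = -10 (G = 9 - 19 = -10)
y(p) = 10 + p (y(p) = p - 1*(-10) = p + 10 = 10 + p)
-21*y(R(4 + 0*6)) = -21*(10 + 0) = -21*10 = -210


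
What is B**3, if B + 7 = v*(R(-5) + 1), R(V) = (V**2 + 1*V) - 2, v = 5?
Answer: 681472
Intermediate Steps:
R(V) = -2 + V + V**2 (R(V) = (V**2 + V) - 2 = (V + V**2) - 2 = -2 + V + V**2)
B = 88 (B = -7 + 5*((-2 - 5 + (-5)**2) + 1) = -7 + 5*((-2 - 5 + 25) + 1) = -7 + 5*(18 + 1) = -7 + 5*19 = -7 + 95 = 88)
B**3 = 88**3 = 681472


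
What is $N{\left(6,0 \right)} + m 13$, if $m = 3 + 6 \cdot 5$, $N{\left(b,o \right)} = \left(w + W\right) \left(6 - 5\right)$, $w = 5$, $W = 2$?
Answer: $436$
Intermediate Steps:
$N{\left(b,o \right)} = 7$ ($N{\left(b,o \right)} = \left(5 + 2\right) \left(6 - 5\right) = 7 \cdot 1 = 7$)
$m = 33$ ($m = 3 + 30 = 33$)
$N{\left(6,0 \right)} + m 13 = 7 + 33 \cdot 13 = 7 + 429 = 436$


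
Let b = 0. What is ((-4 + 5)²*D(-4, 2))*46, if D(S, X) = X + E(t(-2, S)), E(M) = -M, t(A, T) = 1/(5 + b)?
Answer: 414/5 ≈ 82.800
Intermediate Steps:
t(A, T) = ⅕ (t(A, T) = 1/(5 + 0) = 1/5 = ⅕)
D(S, X) = -⅕ + X (D(S, X) = X - 1*⅕ = X - ⅕ = -⅕ + X)
((-4 + 5)²*D(-4, 2))*46 = ((-4 + 5)²*(-⅕ + 2))*46 = (1²*(9/5))*46 = (1*(9/5))*46 = (9/5)*46 = 414/5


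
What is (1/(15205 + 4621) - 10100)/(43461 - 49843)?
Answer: 200242599/126529532 ≈ 1.5826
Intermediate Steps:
(1/(15205 + 4621) - 10100)/(43461 - 49843) = (1/19826 - 10100)/(-6382) = (1/19826 - 10100)*(-1/6382) = -200242599/19826*(-1/6382) = 200242599/126529532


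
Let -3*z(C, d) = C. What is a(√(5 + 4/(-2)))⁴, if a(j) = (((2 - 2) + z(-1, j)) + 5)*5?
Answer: 40960000/81 ≈ 5.0568e+5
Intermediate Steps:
z(C, d) = -C/3
a(j) = 80/3 (a(j) = (((2 - 2) - ⅓*(-1)) + 5)*5 = ((0 + ⅓) + 5)*5 = (⅓ + 5)*5 = (16/3)*5 = 80/3)
a(√(5 + 4/(-2)))⁴ = (80/3)⁴ = 40960000/81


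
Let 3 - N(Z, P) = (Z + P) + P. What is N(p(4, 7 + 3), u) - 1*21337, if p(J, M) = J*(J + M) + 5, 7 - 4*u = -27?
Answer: -21412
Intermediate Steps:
u = 17/2 (u = 7/4 - ¼*(-27) = 7/4 + 27/4 = 17/2 ≈ 8.5000)
p(J, M) = 5 + J*(J + M)
N(Z, P) = 3 - Z - 2*P (N(Z, P) = 3 - ((Z + P) + P) = 3 - ((P + Z) + P) = 3 - (Z + 2*P) = 3 + (-Z - 2*P) = 3 - Z - 2*P)
N(p(4, 7 + 3), u) - 1*21337 = (3 - (5 + 4² + 4*(7 + 3)) - 2*17/2) - 1*21337 = (3 - (5 + 16 + 4*10) - 17) - 21337 = (3 - (5 + 16 + 40) - 17) - 21337 = (3 - 1*61 - 17) - 21337 = (3 - 61 - 17) - 21337 = -75 - 21337 = -21412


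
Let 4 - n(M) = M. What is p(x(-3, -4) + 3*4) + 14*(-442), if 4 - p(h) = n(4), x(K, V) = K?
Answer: -6184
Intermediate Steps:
n(M) = 4 - M
p(h) = 4 (p(h) = 4 - (4 - 1*4) = 4 - (4 - 4) = 4 - 1*0 = 4 + 0 = 4)
p(x(-3, -4) + 3*4) + 14*(-442) = 4 + 14*(-442) = 4 - 6188 = -6184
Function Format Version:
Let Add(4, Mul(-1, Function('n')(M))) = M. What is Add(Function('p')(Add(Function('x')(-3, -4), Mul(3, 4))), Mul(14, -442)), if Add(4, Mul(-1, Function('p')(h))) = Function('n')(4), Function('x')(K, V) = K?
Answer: -6184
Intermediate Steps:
Function('n')(M) = Add(4, Mul(-1, M))
Function('p')(h) = 4 (Function('p')(h) = Add(4, Mul(-1, Add(4, Mul(-1, 4)))) = Add(4, Mul(-1, Add(4, -4))) = Add(4, Mul(-1, 0)) = Add(4, 0) = 4)
Add(Function('p')(Add(Function('x')(-3, -4), Mul(3, 4))), Mul(14, -442)) = Add(4, Mul(14, -442)) = Add(4, -6188) = -6184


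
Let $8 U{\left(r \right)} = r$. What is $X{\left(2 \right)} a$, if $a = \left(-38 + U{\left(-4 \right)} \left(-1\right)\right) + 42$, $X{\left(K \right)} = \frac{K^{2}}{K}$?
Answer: $9$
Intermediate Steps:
$U{\left(r \right)} = \frac{r}{8}$
$X{\left(K \right)} = K$
$a = \frac{9}{2}$ ($a = \left(-38 + \frac{1}{8} \left(-4\right) \left(-1\right)\right) + 42 = \left(-38 - - \frac{1}{2}\right) + 42 = \left(-38 + \frac{1}{2}\right) + 42 = - \frac{75}{2} + 42 = \frac{9}{2} \approx 4.5$)
$X{\left(2 \right)} a = 2 \cdot \frac{9}{2} = 9$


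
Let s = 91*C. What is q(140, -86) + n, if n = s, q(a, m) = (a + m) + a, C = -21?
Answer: -1717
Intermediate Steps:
s = -1911 (s = 91*(-21) = -1911)
q(a, m) = m + 2*a
n = -1911
q(140, -86) + n = (-86 + 2*140) - 1911 = (-86 + 280) - 1911 = 194 - 1911 = -1717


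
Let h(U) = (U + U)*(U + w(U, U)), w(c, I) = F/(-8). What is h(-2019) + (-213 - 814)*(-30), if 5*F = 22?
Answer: 81857529/10 ≈ 8.1858e+6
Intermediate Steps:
F = 22/5 (F = (1/5)*22 = 22/5 ≈ 4.4000)
w(c, I) = -11/20 (w(c, I) = (22/5)/(-8) = (22/5)*(-1/8) = -11/20)
h(U) = 2*U*(-11/20 + U) (h(U) = (U + U)*(U - 11/20) = (2*U)*(-11/20 + U) = 2*U*(-11/20 + U))
h(-2019) + (-213 - 814)*(-30) = (1/10)*(-2019)*(-11 + 20*(-2019)) + (-213 - 814)*(-30) = (1/10)*(-2019)*(-11 - 40380) - 1027*(-30) = (1/10)*(-2019)*(-40391) + 30810 = 81549429/10 + 30810 = 81857529/10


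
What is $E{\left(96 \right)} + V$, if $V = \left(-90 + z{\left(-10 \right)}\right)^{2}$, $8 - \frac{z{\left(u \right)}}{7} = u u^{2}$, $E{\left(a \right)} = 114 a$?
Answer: $48536100$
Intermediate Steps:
$z{\left(u \right)} = 56 - 7 u^{3}$ ($z{\left(u \right)} = 56 - 7 u u^{2} = 56 - 7 u^{3}$)
$V = 48525156$ ($V = \left(-90 - \left(-56 + 7 \left(-10\right)^{3}\right)\right)^{2} = \left(-90 + \left(56 - -7000\right)\right)^{2} = \left(-90 + \left(56 + 7000\right)\right)^{2} = \left(-90 + 7056\right)^{2} = 6966^{2} = 48525156$)
$E{\left(96 \right)} + V = 114 \cdot 96 + 48525156 = 10944 + 48525156 = 48536100$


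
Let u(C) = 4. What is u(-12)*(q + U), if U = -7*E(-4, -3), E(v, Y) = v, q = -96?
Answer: -272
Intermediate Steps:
U = 28 (U = -7*(-4) = 28)
u(-12)*(q + U) = 4*(-96 + 28) = 4*(-68) = -272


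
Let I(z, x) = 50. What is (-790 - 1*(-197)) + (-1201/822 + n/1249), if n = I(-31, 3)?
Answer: -610279003/1026678 ≈ -594.42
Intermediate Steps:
n = 50
(-790 - 1*(-197)) + (-1201/822 + n/1249) = (-790 - 1*(-197)) + (-1201/822 + 50/1249) = (-790 + 197) + (-1201*1/822 + 50*(1/1249)) = -593 + (-1201/822 + 50/1249) = -593 - 1458949/1026678 = -610279003/1026678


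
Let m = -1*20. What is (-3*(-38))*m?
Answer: -2280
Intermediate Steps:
m = -20
(-3*(-38))*m = -3*(-38)*(-20) = 114*(-20) = -2280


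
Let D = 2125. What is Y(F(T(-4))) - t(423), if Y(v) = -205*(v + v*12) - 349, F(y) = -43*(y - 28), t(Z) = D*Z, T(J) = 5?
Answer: -3534909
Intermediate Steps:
t(Z) = 2125*Z
F(y) = 1204 - 43*y (F(y) = -43*(-28 + y) = 1204 - 43*y)
Y(v) = -349 - 2665*v (Y(v) = -205*(v + 12*v) - 349 = -2665*v - 349 = -349 - 2665*v)
Y(F(T(-4))) - t(423) = (-349 - 2665*(1204 - 43*5)) - 2125*423 = (-349 - 2665*(1204 - 215)) - 1*898875 = (-349 - 2665*989) - 898875 = (-349 - 2635685) - 898875 = -2636034 - 898875 = -3534909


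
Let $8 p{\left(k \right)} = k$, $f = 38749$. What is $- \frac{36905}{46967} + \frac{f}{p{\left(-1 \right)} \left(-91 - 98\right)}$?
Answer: $\frac{14552419219}{8876763} \approx 1639.4$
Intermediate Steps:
$p{\left(k \right)} = \frac{k}{8}$
$- \frac{36905}{46967} + \frac{f}{p{\left(-1 \right)} \left(-91 - 98\right)} = - \frac{36905}{46967} + \frac{38749}{\frac{1}{8} \left(-1\right) \left(-91 - 98\right)} = \left(-36905\right) \frac{1}{46967} + \frac{38749}{\left(- \frac{1}{8}\right) \left(-189\right)} = - \frac{36905}{46967} + \frac{38749}{\frac{189}{8}} = - \frac{36905}{46967} + 38749 \cdot \frac{8}{189} = - \frac{36905}{46967} + \frac{309992}{189} = \frac{14552419219}{8876763}$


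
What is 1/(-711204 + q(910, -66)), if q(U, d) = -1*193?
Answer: -1/711397 ≈ -1.4057e-6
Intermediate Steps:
q(U, d) = -193
1/(-711204 + q(910, -66)) = 1/(-711204 - 193) = 1/(-711397) = -1/711397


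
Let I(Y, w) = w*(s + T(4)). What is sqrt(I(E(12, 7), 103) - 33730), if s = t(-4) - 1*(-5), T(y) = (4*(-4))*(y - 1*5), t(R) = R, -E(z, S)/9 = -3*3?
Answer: I*sqrt(31979) ≈ 178.83*I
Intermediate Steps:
E(z, S) = 81 (E(z, S) = -(-27)*3 = -9*(-9) = 81)
T(y) = 80 - 16*y (T(y) = -16*(y - 5) = -16*(-5 + y) = 80 - 16*y)
s = 1 (s = -4 - 1*(-5) = -4 + 5 = 1)
I(Y, w) = 17*w (I(Y, w) = w*(1 + (80 - 16*4)) = w*(1 + (80 - 64)) = w*(1 + 16) = w*17 = 17*w)
sqrt(I(E(12, 7), 103) - 33730) = sqrt(17*103 - 33730) = sqrt(1751 - 33730) = sqrt(-31979) = I*sqrt(31979)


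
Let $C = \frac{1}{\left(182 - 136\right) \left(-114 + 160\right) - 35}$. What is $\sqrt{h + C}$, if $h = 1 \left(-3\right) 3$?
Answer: $\frac{2 i \sqrt{9743242}}{2081} \approx 2.9999 i$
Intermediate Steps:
$C = \frac{1}{2081}$ ($C = \frac{1}{46 \cdot 46 - 35} = \frac{1}{2116 - 35} = \frac{1}{2081} \approx 0.00048054$)
$h = -9$ ($h = \left(-3\right) 3 = -9$)
$\sqrt{h + C} = \sqrt{-9 + \frac{1}{2081}} = \sqrt{- \frac{18728}{2081}} = \frac{2 i \sqrt{9743242}}{2081}$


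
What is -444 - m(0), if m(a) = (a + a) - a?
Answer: -444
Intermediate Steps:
m(a) = a (m(a) = 2*a - a = a)
-444 - m(0) = -444 - 1*0 = -444 + 0 = -444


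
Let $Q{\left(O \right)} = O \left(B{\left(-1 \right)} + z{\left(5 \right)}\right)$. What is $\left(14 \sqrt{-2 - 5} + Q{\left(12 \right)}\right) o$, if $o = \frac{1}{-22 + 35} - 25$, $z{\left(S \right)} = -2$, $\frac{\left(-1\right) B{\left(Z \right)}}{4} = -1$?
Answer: $- \frac{7776}{13} - \frac{4536 i \sqrt{7}}{13} \approx -598.15 - 923.16 i$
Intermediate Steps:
$B{\left(Z \right)} = 4$ ($B{\left(Z \right)} = \left(-4\right) \left(-1\right) = 4$)
$Q{\left(O \right)} = 2 O$ ($Q{\left(O \right)} = O \left(4 - 2\right) = O 2 = 2 O$)
$o = - \frac{324}{13}$ ($o = \frac{1}{13} - 25 = - \frac{324}{13} \approx -24.923$)
$\left(14 \sqrt{-2 - 5} + Q{\left(12 \right)}\right) o = \left(14 \sqrt{-2 - 5} + 2 \cdot 12\right) \left(- \frac{324}{13}\right) = \left(14 \sqrt{-7} + 24\right) \left(- \frac{324}{13}\right) = \left(14 i \sqrt{7} + 24\right) \left(- \frac{324}{13}\right) = \left(24 + 14 i \sqrt{7}\right) \left(- \frac{324}{13}\right) = - \frac{7776}{13} - \frac{4536 i \sqrt{7}}{13}$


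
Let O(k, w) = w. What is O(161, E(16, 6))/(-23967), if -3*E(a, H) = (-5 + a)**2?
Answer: 121/71901 ≈ 0.0016829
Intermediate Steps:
E(a, H) = -(-5 + a)**2/3
O(161, E(16, 6))/(-23967) = -(-5 + 16)**2/3/(-23967) = -1/3*11**2*(-1/23967) = -1/3*121*(-1/23967) = -121/3*(-1/23967) = 121/71901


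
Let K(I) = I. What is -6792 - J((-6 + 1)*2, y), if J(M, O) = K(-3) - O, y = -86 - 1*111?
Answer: -6986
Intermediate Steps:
y = -197 (y = -86 - 111 = -197)
J(M, O) = -3 - O
-6792 - J((-6 + 1)*2, y) = -6792 - (-3 - 1*(-197)) = -6792 - (-3 + 197) = -6792 - 1*194 = -6792 - 194 = -6986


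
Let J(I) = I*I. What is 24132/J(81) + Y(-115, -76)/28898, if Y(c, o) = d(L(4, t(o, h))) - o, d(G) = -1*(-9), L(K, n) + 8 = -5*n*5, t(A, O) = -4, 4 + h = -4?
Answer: 232641407/63199926 ≈ 3.6810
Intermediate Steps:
h = -8 (h = -4 - 4 = -8)
L(K, n) = -8 - 25*n (L(K, n) = -8 - 5*n*5 = -8 - 25*n)
d(G) = 9
Y(c, o) = 9 - o
J(I) = I²
24132/J(81) + Y(-115, -76)/28898 = 24132/(81²) + (9 - 1*(-76))/28898 = 24132/6561 + (9 + 76)*(1/28898) = 24132*(1/6561) + 85*(1/28898) = 8044/2187 + 85/28898 = 232641407/63199926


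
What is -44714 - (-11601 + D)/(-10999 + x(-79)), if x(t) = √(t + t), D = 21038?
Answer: -5409313603963/120978159 + 9437*I*√158/120978159 ≈ -44713.0 + 0.00098052*I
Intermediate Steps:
x(t) = √2*√t (x(t) = √(2*t) = √2*√t)
-44714 - (-11601 + D)/(-10999 + x(-79)) = -44714 - (-11601 + 21038)/(-10999 + √2*√(-79)) = -44714 - 9437/(-10999 + √2*(I*√79)) = -44714 - 9437/(-10999 + I*√158)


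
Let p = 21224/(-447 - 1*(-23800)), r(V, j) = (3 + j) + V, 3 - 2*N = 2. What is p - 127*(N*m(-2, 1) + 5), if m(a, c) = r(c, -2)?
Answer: -17773762/23353 ≈ -761.09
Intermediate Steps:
N = 1/2 (N = 3/2 - 1/2*2 = 3/2 - 1 = 1/2 ≈ 0.50000)
r(V, j) = 3 + V + j
m(a, c) = 1 + c (m(a, c) = 3 + c - 2 = 1 + c)
p = 21224/23353 (p = 21224/(-447 + 23800) = 21224/23353 ≈ 0.90883)
p - 127*(N*m(-2, 1) + 5) = 21224/23353 - 127*((1 + 1)/2 + 5) = 21224/23353 - 127*((1/2)*2 + 5) = 21224/23353 - 127*(1 + 5) = 21224/23353 - 127*6 = 21224/23353 - 1*762 = 21224/23353 - 762 = -17773762/23353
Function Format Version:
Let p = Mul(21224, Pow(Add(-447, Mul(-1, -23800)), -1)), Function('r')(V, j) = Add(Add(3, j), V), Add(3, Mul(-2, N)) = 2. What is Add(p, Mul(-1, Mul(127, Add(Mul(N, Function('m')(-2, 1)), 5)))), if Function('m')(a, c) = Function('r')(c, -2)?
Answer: Rational(-17773762, 23353) ≈ -761.09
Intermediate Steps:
N = Rational(1, 2) (N = Add(Rational(3, 2), Mul(Rational(-1, 2), 2)) = Add(Rational(3, 2), -1) = Rational(1, 2) ≈ 0.50000)
Function('r')(V, j) = Add(3, V, j)
Function('m')(a, c) = Add(1, c) (Function('m')(a, c) = Add(3, c, -2) = Add(1, c))
p = Rational(21224, 23353) (p = Mul(21224, Pow(Add(-447, 23800), -1)) = Mul(21224, Pow(23353, -1)) = Mul(21224, Rational(1, 23353)) = Rational(21224, 23353) ≈ 0.90883)
Add(p, Mul(-1, Mul(127, Add(Mul(N, Function('m')(-2, 1)), 5)))) = Add(Rational(21224, 23353), Mul(-1, Mul(127, Add(Mul(Rational(1, 2), Add(1, 1)), 5)))) = Add(Rational(21224, 23353), Mul(-1, Mul(127, Add(Mul(Rational(1, 2), 2), 5)))) = Add(Rational(21224, 23353), Mul(-1, Mul(127, Add(1, 5)))) = Add(Rational(21224, 23353), Mul(-1, Mul(127, 6))) = Add(Rational(21224, 23353), Mul(-1, 762)) = Add(Rational(21224, 23353), -762) = Rational(-17773762, 23353)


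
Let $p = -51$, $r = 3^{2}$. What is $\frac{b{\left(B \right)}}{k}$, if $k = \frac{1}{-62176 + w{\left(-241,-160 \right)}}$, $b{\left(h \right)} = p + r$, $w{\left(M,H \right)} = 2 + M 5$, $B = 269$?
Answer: $2661918$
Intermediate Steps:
$r = 9$
$w{\left(M,H \right)} = 2 + 5 M$
$b{\left(h \right)} = -42$ ($b{\left(h \right)} = -51 + 9 = -42$)
$k = - \frac{1}{63379}$ ($k = \frac{1}{-62176 + \left(2 + 5 \left(-241\right)\right)} = \frac{1}{-62176 + \left(2 - 1205\right)} = \frac{1}{-62176 - 1203} = \frac{1}{-63379} = - \frac{1}{63379} \approx -1.5778 \cdot 10^{-5}$)
$\frac{b{\left(B \right)}}{k} = - \frac{42}{- \frac{1}{63379}} = \left(-42\right) \left(-63379\right) = 2661918$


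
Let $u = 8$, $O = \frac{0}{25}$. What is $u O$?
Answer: $0$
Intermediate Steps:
$O = 0$ ($O = 0 \cdot \frac{1}{25} = 0$)
$u O = 8 \cdot 0 = 0$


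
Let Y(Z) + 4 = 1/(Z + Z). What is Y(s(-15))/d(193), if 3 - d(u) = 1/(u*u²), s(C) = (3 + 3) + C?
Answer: -524801161/388209060 ≈ -1.3519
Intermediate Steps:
s(C) = 6 + C
Y(Z) = -4 + 1/(2*Z) (Y(Z) = -4 + 1/(Z + Z) = -4 + 1/(2*Z))
d(u) = 3 - 1/u³ (d(u) = 3 - 1/(u*u²) = 3 - 1/(u³) = 3 - 1/u³)
Y(s(-15))/d(193) = (-4 + 1/(2*(6 - 15)))/(3 - 1/193³) = (-4 + (½)/(-9))/(3 - 1*1/7189057) = (-4 + (½)*(-⅑))/(3 - 1/7189057) = (-4 - 1/18)/(21567170/7189057) = -73/18*7189057/21567170 = -524801161/388209060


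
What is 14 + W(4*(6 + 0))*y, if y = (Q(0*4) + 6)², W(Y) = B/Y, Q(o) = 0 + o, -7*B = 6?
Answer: 89/7 ≈ 12.714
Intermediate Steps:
B = -6/7 (B = -⅐*6 = -6/7 ≈ -0.85714)
Q(o) = o
W(Y) = -6/(7*Y)
y = 36 (y = (0*4 + 6)² = (0 + 6)² = 6² = 36)
14 + W(4*(6 + 0))*y = 14 - 6*1/(4*(6 + 0))/7*36 = 14 - 6/(7*(4*6))*36 = 14 - 6/7/24*36 = 14 - 6/7*1/24*36 = 14 - 1/28*36 = 14 - 9/7 = 89/7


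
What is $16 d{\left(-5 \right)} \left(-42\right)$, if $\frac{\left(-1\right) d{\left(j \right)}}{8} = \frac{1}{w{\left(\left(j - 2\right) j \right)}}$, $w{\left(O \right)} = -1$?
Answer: $-5376$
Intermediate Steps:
$d{\left(j \right)} = 8$ ($d{\left(j \right)} = - \frac{8}{-1} = \left(-8\right) \left(-1\right) = 8$)
$16 d{\left(-5 \right)} \left(-42\right) = 16 \cdot 8 \left(-42\right) = 128 \left(-42\right) = -5376$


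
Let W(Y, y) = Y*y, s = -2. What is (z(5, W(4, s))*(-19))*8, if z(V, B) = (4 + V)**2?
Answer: -12312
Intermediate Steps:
(z(5, W(4, s))*(-19))*8 = ((4 + 5)**2*(-19))*8 = (9**2*(-19))*8 = (81*(-19))*8 = -1539*8 = -12312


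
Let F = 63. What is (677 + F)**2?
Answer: 547600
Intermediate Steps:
(677 + F)**2 = (677 + 63)**2 = 740**2 = 547600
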